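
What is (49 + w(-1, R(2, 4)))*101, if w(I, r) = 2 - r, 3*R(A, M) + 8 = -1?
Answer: 5454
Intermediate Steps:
R(A, M) = -3 (R(A, M) = -8/3 + (1/3)*(-1) = -8/3 - 1/3 = -3)
(49 + w(-1, R(2, 4)))*101 = (49 + (2 - 1*(-3)))*101 = (49 + (2 + 3))*101 = (49 + 5)*101 = 54*101 = 5454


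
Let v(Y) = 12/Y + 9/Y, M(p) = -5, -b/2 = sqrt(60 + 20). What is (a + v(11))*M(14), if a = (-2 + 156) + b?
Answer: -8575/11 + 40*sqrt(5) ≈ -690.10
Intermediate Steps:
b = -8*sqrt(5) (b = -2*sqrt(60 + 20) = -8*sqrt(5) ≈ -17.889)
v(Y) = 21/Y
a = 154 - 8*sqrt(5) (a = (-2 + 156) - 8*sqrt(5) = 154 - 8*sqrt(5) ≈ 136.11)
(a + v(11))*M(14) = ((154 - 8*sqrt(5)) + 21/11)*(-5) = (1715/11 - 8*sqrt(5))*(-5) = -8575/11 + 40*sqrt(5)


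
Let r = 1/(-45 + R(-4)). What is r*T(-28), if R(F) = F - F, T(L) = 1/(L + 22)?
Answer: 1/270 ≈ 0.0037037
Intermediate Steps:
T(L) = 1/(22 + L)
R(F) = 0
r = -1/45 (r = 1/(-45 + 0) = 1/(-45) = -1/45 ≈ -0.022222)
r*T(-28) = -1/(45*(22 - 28)) = -1/45/(-6) = -1/45*(-⅙) = 1/270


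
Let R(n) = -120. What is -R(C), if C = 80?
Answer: 120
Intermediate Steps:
-R(C) = -1*(-120) = 120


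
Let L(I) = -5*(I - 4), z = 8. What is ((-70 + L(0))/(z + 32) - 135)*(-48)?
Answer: 6540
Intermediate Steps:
L(I) = 20 - 5*I (L(I) = -5*(-4 + I) = 20 - 5*I)
((-70 + L(0))/(z + 32) - 135)*(-48) = ((-70 + (20 - 5*0))/(8 + 32) - 135)*(-48) = ((-70 + (20 + 0))/40 - 135)*(-48) = ((-70 + 20)*(1/40) - 135)*(-48) = (-50*1/40 - 135)*(-48) = (-5/4 - 135)*(-48) = -545/4*(-48) = 6540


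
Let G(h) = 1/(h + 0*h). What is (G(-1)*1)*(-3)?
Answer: 3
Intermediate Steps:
G(h) = 1/h (G(h) = 1/(h + 0) = 1/h)
(G(-1)*1)*(-3) = (1/(-1))*(-3) = -1*1*(-3) = -1*(-3) = 3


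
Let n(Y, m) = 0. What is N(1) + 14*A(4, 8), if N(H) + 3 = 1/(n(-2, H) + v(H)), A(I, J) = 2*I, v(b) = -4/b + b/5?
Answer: 2066/19 ≈ 108.74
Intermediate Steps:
v(b) = -4/b + b/5 (v(b) = -4/b + b*(1/5) = -4/b + b/5)
N(H) = -3 + 1/(-4/H + H/5) (N(H) = -3 + 1/(0 + (-4/H + H/5)) = -3 + 1/(-4/H + H/5))
N(1) + 14*A(4, 8) = (60 - 3*1**2 + 5*1)/(-20 + 1**2) + 14*(2*4) = (60 - 3*1 + 5)/(-20 + 1) + 14*8 = (60 - 3 + 5)/(-19) + 112 = -1/19*62 + 112 = -62/19 + 112 = 2066/19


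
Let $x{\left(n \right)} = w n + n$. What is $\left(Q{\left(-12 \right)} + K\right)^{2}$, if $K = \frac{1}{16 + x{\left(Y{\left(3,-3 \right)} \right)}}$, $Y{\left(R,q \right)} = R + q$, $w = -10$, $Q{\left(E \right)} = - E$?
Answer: $\frac{37249}{256} \approx 145.5$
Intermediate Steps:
$x{\left(n \right)} = - 9 n$ ($x{\left(n \right)} = - 10 n + n = - 9 n$)
$K = \frac{1}{16}$ ($K = \frac{1}{16 - 9 \left(3 - 3\right)} = \frac{1}{16 - 0} = \frac{1}{16 + 0} = \frac{1}{16} \approx 0.0625$)
$\left(Q{\left(-12 \right)} + K\right)^{2} = \left(\left(-1\right) \left(-12\right) + \frac{1}{16}\right)^{2} = \left(12 + \frac{1}{16}\right)^{2} = \left(\frac{193}{16}\right)^{2} = \frac{37249}{256}$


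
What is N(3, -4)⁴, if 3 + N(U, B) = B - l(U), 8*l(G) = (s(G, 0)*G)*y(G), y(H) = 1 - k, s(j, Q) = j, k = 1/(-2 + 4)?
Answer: 214358881/65536 ≈ 3270.9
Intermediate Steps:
k = ½ (k = 1/2 = ½ ≈ 0.50000)
y(H) = ½ (y(H) = 1 - 1*½ = 1 - ½ = ½)
l(G) = G²/16 (l(G) = ((G*G)*(½))/8 = (G²*(½))/8 = (G²/2)/8 = G²/16)
N(U, B) = -3 + B - U²/16 (N(U, B) = -3 + (B - U²/16) = -3 + B - U²/16)
N(3, -4)⁴ = (-3 - 4 - 1/16*3²)⁴ = (-3 - 4 - 1/16*9)⁴ = (-3 - 4 - 9/16)⁴ = (-121/16)⁴ = 214358881/65536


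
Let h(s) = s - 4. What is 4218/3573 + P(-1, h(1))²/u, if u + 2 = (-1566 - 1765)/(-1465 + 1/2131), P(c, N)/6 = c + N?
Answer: 2142884428022/1017748803 ≈ 2105.5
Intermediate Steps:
h(s) = -4 + s
P(c, N) = 6*N + 6*c (P(c, N) = 6*(c + N) = 6*(N + c) = 6*N + 6*c)
u = 854533/3121914 (u = -2 + (-1566 - 1765)/(-1465 + 1/2131) = -2 - 3331/(-1465 + 1/2131) = -2 - 3331/(-3121914/2131) = -2 - 3331*(-2131/3121914) = -2 + 7098361/3121914 = 854533/3121914 ≈ 0.27372)
4218/3573 + P(-1, h(1))²/u = 4218/3573 + (6*(-4 + 1) + 6*(-1))²/(854533/3121914) = 4218*(1/3573) + (6*(-3) - 6)²*(3121914/854533) = 1406/1191 + (-18 - 6)²*(3121914/854533) = 1406/1191 + (-24)²*(3121914/854533) = 1406/1191 + 576*(3121914/854533) = 1406/1191 + 1798222464/854533 = 2142884428022/1017748803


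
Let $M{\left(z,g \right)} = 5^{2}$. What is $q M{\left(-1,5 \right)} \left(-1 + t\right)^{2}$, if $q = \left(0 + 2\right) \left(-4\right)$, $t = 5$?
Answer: $-3200$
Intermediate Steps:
$M{\left(z,g \right)} = 25$
$q = -8$ ($q = 2 \left(-4\right) = -8$)
$q M{\left(-1,5 \right)} \left(-1 + t\right)^{2} = - 8 \cdot 25 \left(-1 + 5\right)^{2} = - 8 \cdot 25 \cdot 4^{2} = - 8 \cdot 25 \cdot 16 = \left(-8\right) 400 = -3200$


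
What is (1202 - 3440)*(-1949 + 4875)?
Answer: -6548388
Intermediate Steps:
(1202 - 3440)*(-1949 + 4875) = -2238*2926 = -6548388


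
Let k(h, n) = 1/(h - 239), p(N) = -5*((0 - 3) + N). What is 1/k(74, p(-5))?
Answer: -165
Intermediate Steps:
p(N) = 15 - 5*N (p(N) = -5*(-3 + N) = 15 - 5*N)
k(h, n) = 1/(-239 + h)
1/k(74, p(-5)) = 1/(1/(-239 + 74)) = 1/(1/(-165)) = 1/(-1/165) = -165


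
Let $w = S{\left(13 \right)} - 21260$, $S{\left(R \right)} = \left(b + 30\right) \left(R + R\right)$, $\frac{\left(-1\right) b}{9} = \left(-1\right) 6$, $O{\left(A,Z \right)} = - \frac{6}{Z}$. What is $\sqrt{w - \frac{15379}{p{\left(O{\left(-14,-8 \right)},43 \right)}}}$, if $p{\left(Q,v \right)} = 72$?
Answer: $\frac{i \sqrt{2777702}}{12} \approx 138.89 i$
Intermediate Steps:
$b = 54$ ($b = - 9 \left(\left(-1\right) 6\right) = \left(-9\right) \left(-6\right) = 54$)
$S{\left(R \right)} = 168 R$ ($S{\left(R \right)} = \left(54 + 30\right) \left(R + R\right) = 84 \cdot 2 R = 168 R$)
$w = -19076$ ($w = 168 \cdot 13 - 21260 = 2184 - 21260 = -19076$)
$\sqrt{w - \frac{15379}{p{\left(O{\left(-14,-8 \right)},43 \right)}}} = \sqrt{-19076 - \frac{15379}{72}} = \sqrt{- \frac{1388851}{72}} = \frac{i \sqrt{2777702}}{12}$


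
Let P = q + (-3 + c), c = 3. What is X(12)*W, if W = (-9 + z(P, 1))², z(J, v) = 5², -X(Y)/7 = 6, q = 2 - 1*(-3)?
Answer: -10752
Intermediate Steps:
q = 5 (q = 2 + 3 = 5)
X(Y) = -42 (X(Y) = -7*6 = -42)
P = 5 (P = 5 + (-3 + 3) = 5 + 0 = 5)
z(J, v) = 25
W = 256 (W = (-9 + 25)² = 16² = 256)
X(12)*W = -42*256 = -10752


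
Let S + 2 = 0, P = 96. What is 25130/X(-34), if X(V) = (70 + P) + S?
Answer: 12565/82 ≈ 153.23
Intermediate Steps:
S = -2 (S = -2 + 0 = -2)
X(V) = 164 (X(V) = (70 + 96) - 2 = 166 - 2 = 164)
25130/X(-34) = 25130/164 = 25130*(1/164) = 12565/82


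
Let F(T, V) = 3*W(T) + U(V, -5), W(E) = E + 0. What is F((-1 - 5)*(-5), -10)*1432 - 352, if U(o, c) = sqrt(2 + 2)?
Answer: 131392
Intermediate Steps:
W(E) = E
U(o, c) = 2 (U(o, c) = sqrt(4) = 2)
F(T, V) = 2 + 3*T (F(T, V) = 3*T + 2 = 2 + 3*T)
F((-1 - 5)*(-5), -10)*1432 - 352 = (2 + 3*((-1 - 5)*(-5)))*1432 - 352 = (2 + 3*(-6*(-5)))*1432 - 352 = (2 + 3*30)*1432 - 352 = (2 + 90)*1432 - 352 = 92*1432 - 352 = 131744 - 352 = 131392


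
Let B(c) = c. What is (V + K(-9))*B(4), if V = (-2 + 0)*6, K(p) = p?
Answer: -84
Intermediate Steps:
V = -12 (V = -2*6 = -12)
(V + K(-9))*B(4) = (-12 - 9)*4 = -21*4 = -84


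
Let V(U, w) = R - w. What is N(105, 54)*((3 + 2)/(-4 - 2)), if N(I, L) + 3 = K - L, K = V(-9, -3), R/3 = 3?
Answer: 75/2 ≈ 37.500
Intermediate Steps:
R = 9 (R = 3*3 = 9)
V(U, w) = 9 - w
K = 12 (K = 9 - 1*(-3) = 9 + 3 = 12)
N(I, L) = 9 - L (N(I, L) = -3 + (12 - L) = 9 - L)
N(105, 54)*((3 + 2)/(-4 - 2)) = (9 - 1*54)*((3 + 2)/(-4 - 2)) = (9 - 54)*(5/(-6)) = -225*(-1)/6 = -45*(-⅚) = 75/2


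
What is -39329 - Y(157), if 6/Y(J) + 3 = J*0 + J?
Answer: -3028336/77 ≈ -39329.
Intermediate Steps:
Y(J) = 6/(-3 + J) (Y(J) = 6/(-3 + (J*0 + J)) = 6/(-3 + (0 + J)) = 6/(-3 + J))
-39329 - Y(157) = -39329 - 6/(-3 + 157) = -39329 - 6/154 = -39329 - 1*3/77 = -39329 - 3/77 = -3028336/77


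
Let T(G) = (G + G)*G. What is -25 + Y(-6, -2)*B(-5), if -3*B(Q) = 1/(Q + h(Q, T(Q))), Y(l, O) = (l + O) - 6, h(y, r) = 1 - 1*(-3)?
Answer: -89/3 ≈ -29.667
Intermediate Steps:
T(G) = 2*G² (T(G) = (2*G)*G = 2*G²)
h(y, r) = 4 (h(y, r) = 1 + 3 = 4)
Y(l, O) = -6 + O + l (Y(l, O) = (O + l) - 6 = -6 + O + l)
B(Q) = -1/(3*(4 + Q)) (B(Q) = -1/(3*(Q + 4)) = -1/(3*(4 + Q)))
-25 + Y(-6, -2)*B(-5) = -25 + (-6 - 2 - 6)*(-1/(12 + 3*(-5))) = -25 - (-14)/(12 - 15) = -25 - (-14)/(-3) = -25 - (-14)*(-1)/3 = -25 - 14*⅓ = -25 - 14/3 = -89/3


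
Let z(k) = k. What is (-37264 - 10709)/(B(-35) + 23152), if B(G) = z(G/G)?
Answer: -47973/23153 ≈ -2.0720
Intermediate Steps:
B(G) = 1 (B(G) = G/G = 1)
(-37264 - 10709)/(B(-35) + 23152) = (-37264 - 10709)/(1 + 23152) = -47973/23153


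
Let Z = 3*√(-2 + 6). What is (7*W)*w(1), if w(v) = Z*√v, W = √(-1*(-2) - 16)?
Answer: 42*I*√14 ≈ 157.15*I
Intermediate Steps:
Z = 6 (Z = 3*√4 = 3*2 = 6)
W = I*√14 (W = √(2 - 16) = √(-14) = I*√14 ≈ 3.7417*I)
w(v) = 6*√v
(7*W)*w(1) = (7*(I*√14))*(6*√1) = (7*I*√14)*(6*1) = (7*I*√14)*6 = 42*I*√14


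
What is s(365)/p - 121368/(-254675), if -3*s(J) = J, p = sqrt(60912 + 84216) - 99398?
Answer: 1803260333611477/3774213697147950 + 365*sqrt(36282)/14819725914 ≈ 0.47779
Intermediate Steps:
p = -99398 + 2*sqrt(36282) (p = sqrt(145128) - 99398 = 2*sqrt(36282) - 99398 = -99398 + 2*sqrt(36282) ≈ -99017.)
s(J) = -J/3
s(365)/p - 121368/(-254675) = (-1/3*365)/(-99398 + 2*sqrt(36282)) - 121368/(-254675) = -365/(3*(-99398 + 2*sqrt(36282))) - 121368*(-1/254675) = -365/(3*(-99398 + 2*sqrt(36282))) + 121368/254675 = 121368/254675 - 365/(3*(-99398 + 2*sqrt(36282)))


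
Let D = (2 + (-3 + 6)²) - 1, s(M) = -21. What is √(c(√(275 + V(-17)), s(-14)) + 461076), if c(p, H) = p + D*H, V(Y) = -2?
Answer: √(460866 + √273) ≈ 678.88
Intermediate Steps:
D = 10 (D = (2 + 3²) - 1 = (2 + 9) - 1 = 11 - 1 = 10)
c(p, H) = p + 10*H
√(c(√(275 + V(-17)), s(-14)) + 461076) = √((√(275 - 2) + 10*(-21)) + 461076) = √((√273 - 210) + 461076) = √((-210 + √273) + 461076) = √(460866 + √273)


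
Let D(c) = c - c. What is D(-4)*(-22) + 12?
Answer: 12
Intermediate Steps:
D(c) = 0
D(-4)*(-22) + 12 = 0*(-22) + 12 = 0 + 12 = 12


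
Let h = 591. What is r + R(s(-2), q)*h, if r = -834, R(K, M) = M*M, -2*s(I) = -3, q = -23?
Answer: 311805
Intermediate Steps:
s(I) = 3/2 (s(I) = -½*(-3) = 3/2)
R(K, M) = M²
r + R(s(-2), q)*h = -834 + (-23)²*591 = -834 + 529*591 = -834 + 312639 = 311805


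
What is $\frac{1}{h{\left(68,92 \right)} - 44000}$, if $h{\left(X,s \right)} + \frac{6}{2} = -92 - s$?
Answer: $- \frac{1}{44187} \approx -2.2631 \cdot 10^{-5}$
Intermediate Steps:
$h{\left(X,s \right)} = -95 - s$ ($h{\left(X,s \right)} = -3 - \left(92 + s\right) = -95 - s$)
$\frac{1}{h{\left(68,92 \right)} - 44000} = \frac{1}{\left(-95 - 92\right) - 44000} = \frac{1}{-187 - 44000} = \frac{1}{-44187} = - \frac{1}{44187}$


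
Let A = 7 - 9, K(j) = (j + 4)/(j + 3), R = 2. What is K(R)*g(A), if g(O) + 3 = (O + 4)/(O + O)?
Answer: -21/5 ≈ -4.2000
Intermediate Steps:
K(j) = (4 + j)/(3 + j)
A = -2
g(O) = -3 + (4 + O)/(2*O) (g(O) = -3 + (O + 4)/(O + O) = -3 + (4 + O)/((2*O)) = -3 + (4 + O)*(1/(2*O)) = -3 + (4 + O)/(2*O))
K(R)*g(A) = ((4 + 2)/(3 + 2))*(-5/2 + 2/(-2)) = (6/5)*(-5/2 + 2*(-1/2)) = ((1/5)*6)*(-5/2 - 1) = (6/5)*(-7/2) = -21/5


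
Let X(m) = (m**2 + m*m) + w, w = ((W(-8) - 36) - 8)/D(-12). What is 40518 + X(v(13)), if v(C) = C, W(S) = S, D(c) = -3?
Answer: 122620/3 ≈ 40873.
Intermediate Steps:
w = 52/3 (w = ((-8 - 36) - 8)/(-3) = (-44 - 8)*(-1/3) = -52*(-1/3) = 52/3 ≈ 17.333)
X(m) = 52/3 + 2*m**2 (X(m) = (m**2 + m*m) + 52/3 = (m**2 + m**2) + 52/3 = 2*m**2 + 52/3 = 52/3 + 2*m**2)
40518 + X(v(13)) = 40518 + (52/3 + 2*13**2) = 40518 + (52/3 + 2*169) = 40518 + (52/3 + 338) = 40518 + 1066/3 = 122620/3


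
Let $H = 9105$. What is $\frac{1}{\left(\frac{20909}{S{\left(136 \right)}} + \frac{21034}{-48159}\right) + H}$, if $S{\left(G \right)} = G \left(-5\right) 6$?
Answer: $\frac{65496240}{595979006783} \approx 0.0001099$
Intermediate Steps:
$S{\left(G \right)} = - 30 G$ ($S{\left(G \right)} = - 5 G 6 = - 30 G$)
$\frac{1}{\left(\frac{20909}{S{\left(136 \right)}} + \frac{21034}{-48159}\right) + H} = \frac{1}{\left(\frac{20909}{\left(-30\right) 136} + \frac{21034}{-48159}\right) + 9105} = \frac{1}{\left(\frac{20909}{-4080} + 21034 \left(- \frac{1}{48159}\right)\right) + 9105} = \frac{1}{\left(20909 \left(- \frac{1}{4080}\right) - \frac{21034}{48159}\right) + 9105} = \frac{1}{\left(- \frac{20909}{4080} - \frac{21034}{48159}\right) + 9105} = \frac{1}{- \frac{364258417}{65496240} + 9105} = \frac{1}{\frac{595979006783}{65496240}} = \frac{65496240}{595979006783}$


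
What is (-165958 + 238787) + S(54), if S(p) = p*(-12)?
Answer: 72181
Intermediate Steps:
S(p) = -12*p
(-165958 + 238787) + S(54) = (-165958 + 238787) - 12*54 = 72829 - 648 = 72181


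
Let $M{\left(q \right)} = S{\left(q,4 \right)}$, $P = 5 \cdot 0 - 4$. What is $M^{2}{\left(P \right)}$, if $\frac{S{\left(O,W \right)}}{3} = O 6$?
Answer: $5184$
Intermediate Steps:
$P = -4$ ($P = 0 - 4 = -4$)
$S{\left(O,W \right)} = 18 O$ ($S{\left(O,W \right)} = 3 O 6 = 3 \cdot 6 O = 18 O$)
$M{\left(q \right)} = 18 q$
$M^{2}{\left(P \right)} = \left(18 \left(-4\right)\right)^{2} = \left(-72\right)^{2} = 5184$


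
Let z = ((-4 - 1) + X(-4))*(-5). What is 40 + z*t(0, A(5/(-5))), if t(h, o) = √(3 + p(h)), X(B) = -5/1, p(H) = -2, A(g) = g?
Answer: 90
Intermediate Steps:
X(B) = -5 (X(B) = -5*1 = -5)
t(h, o) = 1 (t(h, o) = √(3 - 2) = √1 = 1)
z = 50 (z = ((-4 - 1) - 5)*(-5) = (-5 - 5)*(-5) = -10*(-5) = 50)
40 + z*t(0, A(5/(-5))) = 40 + 50*1 = 40 + 50 = 90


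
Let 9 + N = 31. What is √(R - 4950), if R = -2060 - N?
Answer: 2*I*√1758 ≈ 83.857*I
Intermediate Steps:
N = 22 (N = -9 + 31 = 22)
R = -2082 (R = -2060 - 1*22 = -2060 - 22 = -2082)
√(R - 4950) = √(-2082 - 4950) = √(-7032) = 2*I*√1758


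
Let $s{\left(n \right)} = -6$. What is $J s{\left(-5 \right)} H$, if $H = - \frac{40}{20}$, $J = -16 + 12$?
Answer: $-48$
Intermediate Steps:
$J = -4$
$H = -2$ ($H = \left(-40\right) \frac{1}{20} = -2$)
$J s{\left(-5 \right)} H = \left(-4\right) \left(-6\right) \left(-2\right) = 24 \left(-2\right) = -48$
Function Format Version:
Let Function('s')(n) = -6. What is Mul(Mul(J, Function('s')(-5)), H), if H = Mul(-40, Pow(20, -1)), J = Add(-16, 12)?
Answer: -48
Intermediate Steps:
J = -4
H = -2 (H = Mul(-40, Rational(1, 20)) = -2)
Mul(Mul(J, Function('s')(-5)), H) = Mul(Mul(-4, -6), -2) = Mul(24, -2) = -48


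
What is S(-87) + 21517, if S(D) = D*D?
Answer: 29086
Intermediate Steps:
S(D) = D²
S(-87) + 21517 = (-87)² + 21517 = 7569 + 21517 = 29086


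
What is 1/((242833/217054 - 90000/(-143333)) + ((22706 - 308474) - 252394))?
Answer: -31111000982/16742704169632695 ≈ -1.8582e-6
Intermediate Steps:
1/((242833/217054 - 90000/(-143333)) + ((22706 - 308474) - 252394)) = 1/((242833*(1/217054) - 90000*(-1/143333)) + (-285768 - 252394)) = 1/((242833/217054 + 90000/143333) - 538162) = 1/(54340842389/31111000982 - 538162) = 1/(-16742704169632695/31111000982) = -31111000982/16742704169632695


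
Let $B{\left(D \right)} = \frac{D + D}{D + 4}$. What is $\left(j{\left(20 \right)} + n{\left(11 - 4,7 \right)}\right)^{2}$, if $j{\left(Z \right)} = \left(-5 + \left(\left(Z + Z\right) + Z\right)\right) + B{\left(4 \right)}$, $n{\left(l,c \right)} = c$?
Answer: $3969$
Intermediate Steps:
$B{\left(D \right)} = \frac{2 D}{4 + D}$
$j{\left(Z \right)} = -4 + 3 Z$ ($j{\left(Z \right)} = \left(-5 + \left(\left(Z + Z\right) + Z\right)\right) + 2 \cdot 4 \frac{1}{4 + 4} = \left(-5 + \left(2 Z + Z\right)\right) + 2 \cdot 4 \cdot \frac{1}{8} = \left(-5 + 3 Z\right) + 2 \cdot 4 \cdot \frac{1}{8} = \left(-5 + 3 Z\right) + 1 = -4 + 3 Z$)
$\left(j{\left(20 \right)} + n{\left(11 - 4,7 \right)}\right)^{2} = \left(\left(-4 + 3 \cdot 20\right) + 7\right)^{2} = \left(\left(-4 + 60\right) + 7\right)^{2} = \left(56 + 7\right)^{2} = 63^{2} = 3969$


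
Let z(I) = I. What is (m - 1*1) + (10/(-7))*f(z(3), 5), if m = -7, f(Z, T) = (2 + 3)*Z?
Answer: -206/7 ≈ -29.429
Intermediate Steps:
f(Z, T) = 5*Z
(m - 1*1) + (10/(-7))*f(z(3), 5) = (-7 - 1*1) + (10/(-7))*(5*3) = (-7 - 1) + (10*(-⅐))*15 = -8 - 10/7*15 = -8 - 150/7 = -206/7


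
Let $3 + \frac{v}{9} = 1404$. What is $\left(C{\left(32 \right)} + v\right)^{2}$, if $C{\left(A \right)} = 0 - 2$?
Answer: $158936449$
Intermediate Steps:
$C{\left(A \right)} = -2$
$v = 12609$ ($v = -27 + 9 \cdot 1404 = -27 + 12636 = 12609$)
$\left(C{\left(32 \right)} + v\right)^{2} = \left(-2 + 12609\right)^{2} = 12607^{2} = 158936449$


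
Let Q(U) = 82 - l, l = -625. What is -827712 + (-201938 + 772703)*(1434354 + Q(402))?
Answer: 819081763953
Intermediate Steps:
Q(U) = 707 (Q(U) = 82 - 1*(-625) = 82 + 625 = 707)
-827712 + (-201938 + 772703)*(1434354 + Q(402)) = -827712 + (-201938 + 772703)*(1434354 + 707) = -827712 + 570765*1435061 = -827712 + 819082591665 = 819081763953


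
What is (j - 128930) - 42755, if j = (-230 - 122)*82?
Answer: -200549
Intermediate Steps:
j = -28864 (j = -352*82 = -28864)
(j - 128930) - 42755 = (-28864 - 128930) - 42755 = -157794 - 42755 = -200549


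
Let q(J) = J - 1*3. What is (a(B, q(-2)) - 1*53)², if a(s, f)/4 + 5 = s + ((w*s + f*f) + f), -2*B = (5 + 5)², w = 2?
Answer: 351649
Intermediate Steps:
B = -50 (B = -(5 + 5)²/2 = -½*10² = -½*100 = -50)
q(J) = -3 + J (q(J) = J - 3 = -3 + J)
a(s, f) = -20 + 4*f + 4*f² + 12*s (a(s, f) = -20 + 4*(s + ((2*s + f*f) + f)) = -20 + 4*(s + ((2*s + f²) + f)) = -20 + 4*(s + ((f² + 2*s) + f)) = -20 + 4*(s + (f + f² + 2*s)) = -20 + 4*(f + f² + 3*s) = -20 + (4*f + 4*f² + 12*s) = -20 + 4*f + 4*f² + 12*s)
(a(B, q(-2)) - 1*53)² = ((-20 + 4*(-3 - 2) + 4*(-3 - 2)² + 12*(-50)) - 1*53)² = ((-20 + 4*(-5) + 4*(-5)² - 600) - 53)² = ((-20 - 20 + 4*25 - 600) - 53)² = ((-20 - 20 + 100 - 600) - 53)² = (-540 - 53)² = (-593)² = 351649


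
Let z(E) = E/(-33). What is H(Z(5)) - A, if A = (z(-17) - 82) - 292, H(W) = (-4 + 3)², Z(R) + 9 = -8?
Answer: 12358/33 ≈ 374.48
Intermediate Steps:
z(E) = -E/33 (z(E) = E*(-1/33) = -E/33)
Z(R) = -17 (Z(R) = -9 - 8 = -17)
H(W) = 1 (H(W) = (-1)² = 1)
A = -12325/33 (A = (-1/33*(-17) - 82) - 292 = (17/33 - 82) - 292 = -2689/33 - 292 = -12325/33 ≈ -373.48)
H(Z(5)) - A = 1 - 1*(-12325/33) = 1 + 12325/33 = 12358/33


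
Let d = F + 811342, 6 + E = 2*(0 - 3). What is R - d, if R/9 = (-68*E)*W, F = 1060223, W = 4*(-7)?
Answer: -2077197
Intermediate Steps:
W = -28
E = -12 (E = -6 + 2*(0 - 3) = -6 + 2*(-3) = -6 - 6 = -12)
d = 1871565 (d = 1060223 + 811342 = 1871565)
R = -205632 (R = 9*(-68*(-12)*(-28)) = 9*(816*(-28)) = 9*(-22848) = -205632)
R - d = -205632 - 1*1871565 = -205632 - 1871565 = -2077197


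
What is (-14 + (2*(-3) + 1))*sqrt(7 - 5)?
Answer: -19*sqrt(2) ≈ -26.870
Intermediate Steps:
(-14 + (2*(-3) + 1))*sqrt(7 - 5) = (-14 + (-6 + 1))*sqrt(2) = (-14 - 5)*sqrt(2) = -19*sqrt(2)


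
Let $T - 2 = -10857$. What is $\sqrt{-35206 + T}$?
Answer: $i \sqrt{46061} \approx 214.62 i$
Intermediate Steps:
$T = -10855$ ($T = 2 - 10857 = -10855$)
$\sqrt{-35206 + T} = \sqrt{-35206 - 10855} = \sqrt{-46061} = i \sqrt{46061}$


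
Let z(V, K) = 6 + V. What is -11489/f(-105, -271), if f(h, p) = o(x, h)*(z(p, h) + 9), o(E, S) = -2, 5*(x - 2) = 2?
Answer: -11489/512 ≈ -22.439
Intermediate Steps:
x = 12/5 (x = 2 + (⅕)*2 = 2 + ⅖ = 12/5 ≈ 2.4000)
f(h, p) = -30 - 2*p (f(h, p) = -2*((6 + p) + 9) = -2*(15 + p) = -30 - 2*p)
-11489/f(-105, -271) = -11489/(-30 - 2*(-271)) = -11489/(-30 + 542) = -11489/512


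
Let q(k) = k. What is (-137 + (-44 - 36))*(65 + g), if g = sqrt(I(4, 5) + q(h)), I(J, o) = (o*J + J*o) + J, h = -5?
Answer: -14105 - 217*sqrt(39) ≈ -15460.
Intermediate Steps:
I(J, o) = J + 2*J*o (I(J, o) = (J*o + J*o) + J = 2*J*o + J = J + 2*J*o)
g = sqrt(39) (g = sqrt(4*(1 + 2*5) - 5) = sqrt(4*(1 + 10) - 5) = sqrt(4*11 - 5) = sqrt(44 - 5) = sqrt(39) ≈ 6.2450)
(-137 + (-44 - 36))*(65 + g) = (-137 + (-44 - 36))*(65 + sqrt(39)) = (-137 - 80)*(65 + sqrt(39)) = -217*(65 + sqrt(39)) = -14105 - 217*sqrt(39)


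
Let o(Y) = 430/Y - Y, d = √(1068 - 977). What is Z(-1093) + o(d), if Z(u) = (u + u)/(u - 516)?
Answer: 2186/1609 + 339*√91/91 ≈ 36.895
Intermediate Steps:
Z(u) = 2*u/(-516 + u) (Z(u) = (2*u)/(-516 + u) = 2*u/(-516 + u))
d = √91 ≈ 9.5394
o(Y) = -Y + 430/Y
Z(-1093) + o(d) = 2*(-1093)/(-516 - 1093) + (-√91 + 430/(√91)) = 2*(-1093)/(-1609) + (-√91 + 430*(√91/91)) = 2*(-1093)*(-1/1609) + (-√91 + 430*√91/91) = 2186/1609 + 339*√91/91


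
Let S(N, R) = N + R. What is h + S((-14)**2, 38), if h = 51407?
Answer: 51641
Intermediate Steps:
h + S((-14)**2, 38) = 51407 + ((-14)**2 + 38) = 51407 + (196 + 38) = 51407 + 234 = 51641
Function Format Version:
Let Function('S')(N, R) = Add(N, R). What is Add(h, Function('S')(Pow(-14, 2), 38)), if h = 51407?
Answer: 51641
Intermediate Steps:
Add(h, Function('S')(Pow(-14, 2), 38)) = Add(51407, Add(Pow(-14, 2), 38)) = Add(51407, Add(196, 38)) = Add(51407, 234) = 51641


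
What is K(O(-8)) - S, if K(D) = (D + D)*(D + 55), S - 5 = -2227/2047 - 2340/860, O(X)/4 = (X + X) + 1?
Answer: 52707755/88021 ≈ 598.81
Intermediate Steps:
O(X) = 4 + 8*X (O(X) = 4*((X + X) + 1) = 4*(2*X + 1) = 4*(1 + 2*X) = 4 + 8*X)
S = 104845/88021 (S = 5 + (-2227/2047 - 2340/860) = 5 + (-2227*1/2047 - 2340*1/860) = 5 + (-2227/2047 - 117/43) = 5 - 335260/88021 = 104845/88021 ≈ 1.1911)
K(D) = 2*D*(55 + D) (K(D) = (2*D)*(55 + D) = 2*D*(55 + D))
K(O(-8)) - S = 2*(4 + 8*(-8))*(55 + (4 + 8*(-8))) - 1*104845/88021 = 2*(4 - 64)*(55 + (4 - 64)) - 104845/88021 = 2*(-60)*(55 - 60) - 104845/88021 = 2*(-60)*(-5) - 104845/88021 = 600 - 104845/88021 = 52707755/88021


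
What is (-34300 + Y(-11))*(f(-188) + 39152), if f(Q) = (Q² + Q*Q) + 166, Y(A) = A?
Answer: -3774415866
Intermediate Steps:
f(Q) = 166 + 2*Q² (f(Q) = (Q² + Q²) + 166 = 2*Q² + 166 = 166 + 2*Q²)
(-34300 + Y(-11))*(f(-188) + 39152) = (-34300 - 11)*((166 + 2*(-188)²) + 39152) = -34311*((166 + 2*35344) + 39152) = -34311*((166 + 70688) + 39152) = -34311*(70854 + 39152) = -34311*110006 = -3774415866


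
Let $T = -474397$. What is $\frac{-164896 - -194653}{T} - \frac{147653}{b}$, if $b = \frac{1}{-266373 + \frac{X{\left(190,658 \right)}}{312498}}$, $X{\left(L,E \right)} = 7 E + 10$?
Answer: $\frac{416479465757975383948}{10589150979} \approx 3.9331 \cdot 10^{10}$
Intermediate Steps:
$X{\left(L,E \right)} = 10 + 7 E$
$b = - \frac{156249}{41620512569}$ ($b = \frac{1}{-266373 + \frac{10 + 7 \cdot 658}{312498}} = \frac{1}{-266373 + \left(10 + 4606\right) \frac{1}{312498}} = \frac{1}{-266373 + 4616 \cdot \frac{1}{312498}} = \frac{1}{-266373 + \frac{2308}{156249}} = \frac{1}{- \frac{41620512569}{156249}} = - \frac{156249}{41620512569} \approx -3.7541 \cdot 10^{-6}$)
$\frac{-164896 - -194653}{T} - \frac{147653}{b} = \frac{-164896 - -194653}{-474397} - \frac{147653}{- \frac{156249}{41620512569}} = \left(-164896 + 194653\right) \left(- \frac{1}{474397}\right) - - \frac{6145393542350557}{156249} = 29757 \left(- \frac{1}{474397}\right) + \frac{6145393542350557}{156249} = - \frac{4251}{67771} + \frac{6145393542350557}{156249} = \frac{416479465757975383948}{10589150979}$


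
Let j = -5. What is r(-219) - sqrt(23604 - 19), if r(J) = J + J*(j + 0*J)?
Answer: 876 - sqrt(23585) ≈ 722.43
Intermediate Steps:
r(J) = -4*J (r(J) = J + J*(-5 + 0*J) = J + J*(-5 + 0) = J + J*(-5) = J - 5*J = -4*J)
r(-219) - sqrt(23604 - 19) = -4*(-219) - sqrt(23604 - 19) = 876 - sqrt(23585)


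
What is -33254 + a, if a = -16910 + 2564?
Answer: -47600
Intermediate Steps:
a = -14346
-33254 + a = -33254 - 14346 = -47600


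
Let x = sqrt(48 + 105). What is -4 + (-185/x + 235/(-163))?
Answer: -887/163 - 185*sqrt(17)/51 ≈ -20.398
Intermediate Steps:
x = 3*sqrt(17) (x = sqrt(153) = 3*sqrt(17) ≈ 12.369)
-4 + (-185/x + 235/(-163)) = -4 + (-185*sqrt(17)/51 + 235/(-163)) = -4 + (-185*sqrt(17)/51 + 235*(-1/163)) = -4 + (-185*sqrt(17)/51 - 235/163) = -4 + (-235/163 - 185*sqrt(17)/51) = -887/163 - 185*sqrt(17)/51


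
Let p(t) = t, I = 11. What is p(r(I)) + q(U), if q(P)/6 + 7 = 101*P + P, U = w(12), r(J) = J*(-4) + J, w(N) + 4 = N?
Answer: 4821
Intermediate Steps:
w(N) = -4 + N
r(J) = -3*J (r(J) = -4*J + J = -3*J)
U = 8 (U = -4 + 12 = 8)
q(P) = -42 + 612*P (q(P) = -42 + 6*(101*P + P) = -42 + 6*(102*P) = -42 + 612*P)
p(r(I)) + q(U) = -3*11 + (-42 + 612*8) = -33 + (-42 + 4896) = -33 + 4854 = 4821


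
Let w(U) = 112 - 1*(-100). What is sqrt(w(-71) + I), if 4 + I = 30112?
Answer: 4*sqrt(1895) ≈ 174.13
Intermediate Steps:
I = 30108 (I = -4 + 30112 = 30108)
w(U) = 212 (w(U) = 112 + 100 = 212)
sqrt(w(-71) + I) = sqrt(212 + 30108) = sqrt(30320) = 4*sqrt(1895)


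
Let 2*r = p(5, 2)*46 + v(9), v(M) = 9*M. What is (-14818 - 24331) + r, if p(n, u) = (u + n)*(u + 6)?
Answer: -75641/2 ≈ -37821.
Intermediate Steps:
p(n, u) = (6 + u)*(n + u) (p(n, u) = (n + u)*(6 + u) = (6 + u)*(n + u))
r = 2657/2 (r = ((2**2 + 6*5 + 6*2 + 5*2)*46 + 9*9)/2 = ((4 + 30 + 12 + 10)*46 + 81)/2 = (56*46 + 81)/2 = (2576 + 81)/2 = (1/2)*2657 = 2657/2 ≈ 1328.5)
(-14818 - 24331) + r = (-14818 - 24331) + 2657/2 = -39149 + 2657/2 = -75641/2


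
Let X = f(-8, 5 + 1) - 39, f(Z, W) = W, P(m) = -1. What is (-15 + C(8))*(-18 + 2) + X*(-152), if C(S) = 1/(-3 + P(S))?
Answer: 5260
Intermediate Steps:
C(S) = -¼ (C(S) = 1/(-3 - 1) = 1/(-4) = -¼)
X = -33 (X = (5 + 1) - 39 = 6 - 39 = -33)
(-15 + C(8))*(-18 + 2) + X*(-152) = (-15 - ¼)*(-18 + 2) - 33*(-152) = -61/4*(-16) + 5016 = 244 + 5016 = 5260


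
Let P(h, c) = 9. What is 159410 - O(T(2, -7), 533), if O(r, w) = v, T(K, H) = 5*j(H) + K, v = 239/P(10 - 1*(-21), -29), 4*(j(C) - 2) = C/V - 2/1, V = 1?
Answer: 1434451/9 ≈ 1.5938e+5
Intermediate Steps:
j(C) = 3/2 + C/4 (j(C) = 2 + (C/1 - 2/1)/4 = 2 + (C*1 - 2*1)/4 = 2 + (C - 2)/4 = 2 + (-2 + C)/4 = 2 + (-½ + C/4) = 3/2 + C/4)
v = 239/9 ≈ 26.556
T(K, H) = 15/2 + K + 5*H/4 (T(K, H) = 5*(3/2 + H/4) + K = (15/2 + 5*H/4) + K = 15/2 + K + 5*H/4)
O(r, w) = 239/9
159410 - O(T(2, -7), 533) = 159410 - 1*239/9 = 159410 - 239/9 = 1434451/9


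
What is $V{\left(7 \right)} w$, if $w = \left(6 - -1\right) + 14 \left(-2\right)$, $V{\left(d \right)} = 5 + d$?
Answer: $-252$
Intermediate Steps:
$w = -21$ ($w = \left(6 + 1\right) - 28 = 7 - 28 = -21$)
$V{\left(7 \right)} w = \left(5 + 7\right) \left(-21\right) = 12 \left(-21\right) = -252$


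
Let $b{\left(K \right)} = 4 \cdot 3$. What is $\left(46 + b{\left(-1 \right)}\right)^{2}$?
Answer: $3364$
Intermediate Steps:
$b{\left(K \right)} = 12$
$\left(46 + b{\left(-1 \right)}\right)^{2} = \left(46 + 12\right)^{2} = 58^{2} = 3364$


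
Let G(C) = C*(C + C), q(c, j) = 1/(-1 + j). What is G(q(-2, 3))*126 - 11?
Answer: 52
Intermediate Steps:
G(C) = 2*C² (G(C) = C*(2*C) = 2*C²)
G(q(-2, 3))*126 - 11 = (2*(1/(-1 + 3))²)*126 - 11 = (2*(1/2)²)*126 - 11 = (2*(½)²)*126 - 11 = (2*(¼))*126 - 11 = (½)*126 - 11 = 63 - 11 = 52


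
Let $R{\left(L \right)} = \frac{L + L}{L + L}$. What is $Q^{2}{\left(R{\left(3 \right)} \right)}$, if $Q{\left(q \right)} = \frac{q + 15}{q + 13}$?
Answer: $\frac{64}{49} \approx 1.3061$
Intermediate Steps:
$R{\left(L \right)} = 1$ ($R{\left(L \right)} = \frac{2 L}{2 L} = 2 L \frac{1}{2 L} = 1$)
$Q{\left(q \right)} = \frac{15 + q}{13 + q}$
$Q^{2}{\left(R{\left(3 \right)} \right)} = \left(\frac{15 + 1}{13 + 1}\right)^{2} = \left(\frac{1}{14} \cdot 16\right)^{2} = \left(\frac{8}{7}\right)^{2} = \frac{64}{49}$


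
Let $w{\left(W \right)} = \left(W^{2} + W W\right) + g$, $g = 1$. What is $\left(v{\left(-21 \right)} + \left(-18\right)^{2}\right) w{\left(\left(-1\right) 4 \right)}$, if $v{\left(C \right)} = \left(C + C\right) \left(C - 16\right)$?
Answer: $61974$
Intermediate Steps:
$v{\left(C \right)} = 2 C \left(-16 + C\right)$
$w{\left(W \right)} = 1 + 2 W^{2}$ ($w{\left(W \right)} = \left(W^{2} + W W\right) + 1 = \left(W^{2} + W^{2}\right) + 1 = 2 W^{2} + 1 = 1 + 2 W^{2}$)
$\left(v{\left(-21 \right)} + \left(-18\right)^{2}\right) w{\left(\left(-1\right) 4 \right)} = \left(2 \left(-21\right) \left(-16 - 21\right) + \left(-18\right)^{2}\right) \left(1 + 2 \left(\left(-1\right) 4\right)^{2}\right) = \left(2 \left(-21\right) \left(-37\right) + 324\right) \left(1 + 2 \left(-4\right)^{2}\right) = \left(1554 + 324\right) \left(1 + 2 \cdot 16\right) = 1878 \left(1 + 32\right) = 1878 \cdot 33 = 61974$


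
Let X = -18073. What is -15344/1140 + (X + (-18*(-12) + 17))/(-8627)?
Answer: -28008772/2458695 ≈ -11.392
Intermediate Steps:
-15344/1140 + (X + (-18*(-12) + 17))/(-8627) = -15344/1140 + (-18073 + (-18*(-12) + 17))/(-8627) = -15344*1/1140 + (-18073 + (216 + 17))*(-1/8627) = -3836/285 + (-18073 + 233)*(-1/8627) = -3836/285 - 17840*(-1/8627) = -3836/285 + 17840/8627 = -28008772/2458695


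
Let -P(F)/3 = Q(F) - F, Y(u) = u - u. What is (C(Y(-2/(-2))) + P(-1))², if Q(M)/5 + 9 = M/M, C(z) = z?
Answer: 13689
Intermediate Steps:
Y(u) = 0
Q(M) = -40 (Q(M) = -45 + 5*(M/M) = -45 + 5*1 = -45 + 5 = -40)
P(F) = 120 + 3*F (P(F) = -3*(-40 - F) = 120 + 3*F)
(C(Y(-2/(-2))) + P(-1))² = (0 + (120 + 3*(-1)))² = (0 + (120 - 3))² = (0 + 117)² = 117² = 13689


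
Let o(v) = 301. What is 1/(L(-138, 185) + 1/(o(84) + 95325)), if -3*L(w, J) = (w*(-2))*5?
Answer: -95626/43987959 ≈ -0.0021739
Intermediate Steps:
L(w, J) = 10*w/3 (L(w, J) = -w*(-2)*5/3 = -(-2*w)*5/3 = -(-10)*w/3 = 10*w/3)
1/(L(-138, 185) + 1/(o(84) + 95325)) = 1/((10/3)*(-138) + 1/(301 + 95325)) = 1/(-460 + 1/95626) = 1/(-43987959/95626) = -95626/43987959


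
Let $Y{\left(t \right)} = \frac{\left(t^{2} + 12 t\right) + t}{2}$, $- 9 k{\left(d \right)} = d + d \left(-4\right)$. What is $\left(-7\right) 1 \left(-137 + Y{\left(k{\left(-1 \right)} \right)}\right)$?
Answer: $\frac{8764}{9} \approx 973.78$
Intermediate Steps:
$k{\left(d \right)} = \frac{d}{3}$ ($k{\left(d \right)} = - \frac{d + d \left(-4\right)}{9} = - \frac{d - 4 d}{9} = - \frac{\left(-3\right) d}{9} = \frac{d}{3}$)
$Y{\left(t \right)} = \frac{t^{2}}{2} + \frac{13 t}{2}$ ($Y{\left(t \right)} = \left(t^{2} + 13 t\right) \frac{1}{2} = \frac{t^{2}}{2} + \frac{13 t}{2}$)
$\left(-7\right) 1 \left(-137 + Y{\left(k{\left(-1 \right)} \right)}\right) = \left(-7\right) 1 \left(-137 + \frac{\frac{1}{3} \left(-1\right) \left(13 + \frac{1}{3} \left(-1\right)\right)}{2}\right) = - 7 \left(-137 + \frac{1}{2} \left(- \frac{1}{3}\right) \left(13 - \frac{1}{3}\right)\right) = - 7 \left(-137 + \frac{1}{2} \left(- \frac{1}{3}\right) \frac{38}{3}\right) = - 7 \left(-137 - \frac{19}{9}\right) = \left(-7\right) \left(- \frac{1252}{9}\right) = \frac{8764}{9}$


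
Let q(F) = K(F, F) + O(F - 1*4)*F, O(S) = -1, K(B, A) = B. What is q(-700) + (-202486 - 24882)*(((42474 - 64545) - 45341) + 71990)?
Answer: -1040890704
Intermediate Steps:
q(F) = 0 (q(F) = F - F = 0)
q(-700) + (-202486 - 24882)*(((42474 - 64545) - 45341) + 71990) = 0 + (-202486 - 24882)*(((42474 - 64545) - 45341) + 71990) = 0 - 227368*((-22071 - 45341) + 71990) = 0 - 227368*(-67412 + 71990) = 0 - 227368*4578 = 0 - 1040890704 = -1040890704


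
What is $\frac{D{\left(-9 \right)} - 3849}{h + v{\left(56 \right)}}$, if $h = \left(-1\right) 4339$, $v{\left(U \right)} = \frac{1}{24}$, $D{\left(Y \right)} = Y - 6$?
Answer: $\frac{92736}{104135} \approx 0.89054$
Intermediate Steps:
$D{\left(Y \right)} = -6 + Y$
$v{\left(U \right)} = \frac{1}{24}$
$h = -4339$
$\frac{D{\left(-9 \right)} - 3849}{h + v{\left(56 \right)}} = \frac{\left(-6 - 9\right) - 3849}{-4339 + \frac{1}{24}} = \frac{-15 - 3849}{- \frac{104135}{24}} = \left(-3864\right) \left(- \frac{24}{104135}\right) = \frac{92736}{104135}$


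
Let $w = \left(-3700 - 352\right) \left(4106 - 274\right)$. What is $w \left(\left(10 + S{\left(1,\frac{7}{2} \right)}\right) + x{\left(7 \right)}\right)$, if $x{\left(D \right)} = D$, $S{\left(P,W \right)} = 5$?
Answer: $-341599808$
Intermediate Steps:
$w = -15527264$ ($w = \left(-4052\right) 3832 = -15527264$)
$w \left(\left(10 + S{\left(1,\frac{7}{2} \right)}\right) + x{\left(7 \right)}\right) = - 15527264 \left(\left(10 + 5\right) + 7\right) = - 15527264 \left(15 + 7\right) = \left(-15527264\right) 22 = -341599808$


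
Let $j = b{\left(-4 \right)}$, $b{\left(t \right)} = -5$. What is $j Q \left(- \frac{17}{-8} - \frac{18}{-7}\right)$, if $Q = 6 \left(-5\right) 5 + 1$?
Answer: $\frac{195935}{56} \approx 3498.8$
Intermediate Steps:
$j = -5$
$Q = -149$ ($Q = \left(-30\right) 5 + 1 = -150 + 1 = -149$)
$j Q \left(- \frac{17}{-8} - \frac{18}{-7}\right) = \left(-5\right) \left(-149\right) \left(- \frac{17}{-8} - \frac{18}{-7}\right) = 745 \left(\left(-17\right) \left(- \frac{1}{8}\right) - - \frac{18}{7}\right) = 745 \left(\frac{17}{8} + \frac{18}{7}\right) = 745 \cdot \frac{263}{56} = \frac{195935}{56}$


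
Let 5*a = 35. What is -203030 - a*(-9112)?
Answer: -139246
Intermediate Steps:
a = 7 (a = (⅕)*35 = 7)
-203030 - a*(-9112) = -203030 - 7*(-9112) = -203030 - 1*(-63784) = -203030 + 63784 = -139246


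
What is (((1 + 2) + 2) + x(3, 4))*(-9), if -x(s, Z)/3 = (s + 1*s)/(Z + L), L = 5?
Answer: -27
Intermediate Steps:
x(s, Z) = -6*s/(5 + Z) (x(s, Z) = -3*(s + 1*s)/(Z + 5) = -3*(s + s)/(5 + Z) = -3*2*s/(5 + Z) = -6*s/(5 + Z))
(((1 + 2) + 2) + x(3, 4))*(-9) = (((1 + 2) + 2) - 6*3/(5 + 4))*(-9) = ((3 + 2) - 6*3/9)*(-9) = (5 - 6*3*⅑)*(-9) = (5 - 2)*(-9) = 3*(-9) = -27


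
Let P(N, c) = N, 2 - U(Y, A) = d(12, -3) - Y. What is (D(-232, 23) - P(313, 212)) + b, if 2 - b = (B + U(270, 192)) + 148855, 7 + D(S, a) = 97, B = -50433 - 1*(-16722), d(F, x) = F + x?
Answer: -115628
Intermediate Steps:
B = -33711 (B = -50433 + 16722 = -33711)
U(Y, A) = -7 + Y (U(Y, A) = 2 - ((12 - 3) - Y) = 2 - (9 - Y) = 2 + (-9 + Y) = -7 + Y)
D(S, a) = 90 (D(S, a) = -7 + 97 = 90)
b = -115405 (b = 2 - ((-33711 + (-7 + 270)) + 148855) = 2 - ((-33711 + 263) + 148855) = 2 - (-33448 + 148855) = 2 - 1*115407 = 2 - 115407 = -115405)
(D(-232, 23) - P(313, 212)) + b = (90 - 1*313) - 115405 = (90 - 313) - 115405 = -223 - 115405 = -115628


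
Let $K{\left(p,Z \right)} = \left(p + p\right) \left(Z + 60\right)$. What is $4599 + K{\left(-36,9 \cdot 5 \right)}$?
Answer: $-2961$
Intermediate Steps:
$K{\left(p,Z \right)} = 2 p \left(60 + Z\right)$
$4599 + K{\left(-36,9 \cdot 5 \right)} = 4599 + 2 \left(-36\right) \left(60 + 9 \cdot 5\right) = 4599 + 2 \left(-36\right) \left(60 + 45\right) = 4599 + 2 \left(-36\right) 105 = 4599 - 7560 = -2961$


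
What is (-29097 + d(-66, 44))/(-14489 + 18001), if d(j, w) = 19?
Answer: -14539/1756 ≈ -8.2796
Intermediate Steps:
(-29097 + d(-66, 44))/(-14489 + 18001) = (-29097 + 19)/(-14489 + 18001) = -29078/3512 = -29078*1/3512 = -14539/1756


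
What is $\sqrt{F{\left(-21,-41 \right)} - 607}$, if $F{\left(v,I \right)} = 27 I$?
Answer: $i \sqrt{1714} \approx 41.401 i$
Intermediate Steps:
$\sqrt{F{\left(-21,-41 \right)} - 607} = \sqrt{27 \left(-41\right) - 607} = \sqrt{-1107 - 607} = \sqrt{-1714} = i \sqrt{1714}$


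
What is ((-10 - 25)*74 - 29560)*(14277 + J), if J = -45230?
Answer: 995138950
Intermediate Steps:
((-10 - 25)*74 - 29560)*(14277 + J) = ((-10 - 25)*74 - 29560)*(14277 - 45230) = (-35*74 - 29560)*(-30953) = (-2590 - 29560)*(-30953) = -32150*(-30953) = 995138950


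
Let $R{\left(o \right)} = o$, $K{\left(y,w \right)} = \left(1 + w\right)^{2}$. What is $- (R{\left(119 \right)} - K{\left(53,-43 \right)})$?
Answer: $1645$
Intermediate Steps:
$- (R{\left(119 \right)} - K{\left(53,-43 \right)}) = - (119 - \left(1 - 43\right)^{2}) = - (119 - \left(-42\right)^{2}) = - (119 - 1764) = \left(-1\right) \left(-1645\right) = 1645$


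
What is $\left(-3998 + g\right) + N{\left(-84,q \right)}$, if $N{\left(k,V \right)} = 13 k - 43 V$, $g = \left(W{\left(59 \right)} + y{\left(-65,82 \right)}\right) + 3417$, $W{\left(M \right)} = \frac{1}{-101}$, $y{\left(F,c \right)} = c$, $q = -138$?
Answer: $\frac{438642}{101} \approx 4343.0$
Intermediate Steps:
$W{\left(M \right)} = - \frac{1}{101}$
$g = \frac{353398}{101}$ ($g = \left(- \frac{1}{101} + 82\right) + 3417 = \frac{8281}{101} + 3417 = \frac{353398}{101} \approx 3499.0$)
$N{\left(k,V \right)} = - 43 V + 13 k$
$\left(-3998 + g\right) + N{\left(-84,q \right)} = \left(-3998 + \frac{353398}{101}\right) + \left(\left(-43\right) \left(-138\right) + 13 \left(-84\right)\right) = - \frac{50400}{101} + \left(5934 - 1092\right) = - \frac{50400}{101} + 4842 = \frac{438642}{101}$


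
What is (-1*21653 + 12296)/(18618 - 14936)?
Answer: -9357/3682 ≈ -2.5413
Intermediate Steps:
(-1*21653 + 12296)/(18618 - 14936) = (-21653 + 12296)/3682 = -9357*1/3682 = -9357/3682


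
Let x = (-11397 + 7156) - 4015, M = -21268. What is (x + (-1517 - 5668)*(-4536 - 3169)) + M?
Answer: 55330901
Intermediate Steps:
x = -8256 (x = -4241 - 4015 = -8256)
(x + (-1517 - 5668)*(-4536 - 3169)) + M = (-8256 + (-1517 - 5668)*(-4536 - 3169)) - 21268 = (-8256 - 7185*(-7705)) - 21268 = (-8256 + 55360425) - 21268 = 55352169 - 21268 = 55330901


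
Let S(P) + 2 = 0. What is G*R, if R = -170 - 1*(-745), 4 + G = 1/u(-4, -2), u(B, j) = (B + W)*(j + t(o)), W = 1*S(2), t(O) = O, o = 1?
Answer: -13225/6 ≈ -2204.2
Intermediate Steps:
S(P) = -2 (S(P) = -2 + 0 = -2)
W = -2 (W = 1*(-2) = -2)
u(B, j) = (1 + j)*(-2 + B) (u(B, j) = (B - 2)*(j + 1) = (-2 + B)*(1 + j) = (1 + j)*(-2 + B))
G = -23/6 (G = -4 + 1/(-2 - 4 - 2*(-2) - 4*(-2)) = -4 + 1/(-2 - 4 + 4 + 8) = -4 + 1/6 = -23/6 ≈ -3.8333)
R = 575 (R = -170 + 745 = 575)
G*R = -23/6*575 = -13225/6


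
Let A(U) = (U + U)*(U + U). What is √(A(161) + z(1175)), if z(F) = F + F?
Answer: √106034 ≈ 325.63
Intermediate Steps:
A(U) = 4*U² (A(U) = (2*U)*(2*U) = 4*U²)
z(F) = 2*F
√(A(161) + z(1175)) = √(4*161² + 2*1175) = √(4*25921 + 2350) = √(103684 + 2350) = √106034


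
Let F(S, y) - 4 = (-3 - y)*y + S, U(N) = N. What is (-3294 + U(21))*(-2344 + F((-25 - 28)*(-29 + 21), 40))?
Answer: 11900628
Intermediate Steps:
F(S, y) = 4 + S + y*(-3 - y) (F(S, y) = 4 + ((-3 - y)*y + S) = 4 + (y*(-3 - y) + S) = 4 + (S + y*(-3 - y)) = 4 + S + y*(-3 - y))
(-3294 + U(21))*(-2344 + F((-25 - 28)*(-29 + 21), 40)) = (-3294 + 21)*(-2344 + (4 + (-25 - 28)*(-29 + 21) - 1*40² - 3*40)) = -3273*(-2344 + (4 - 53*(-8) - 1*1600 - 120)) = -3273*(-2344 + (4 + 424 - 1600 - 120)) = -3273*(-2344 - 1292) = -3273*(-3636) = 11900628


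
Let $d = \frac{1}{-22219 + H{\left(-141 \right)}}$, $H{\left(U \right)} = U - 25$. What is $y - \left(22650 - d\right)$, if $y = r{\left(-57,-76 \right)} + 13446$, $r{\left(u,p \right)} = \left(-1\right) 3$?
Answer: $- \frac{206098696}{22385} \approx -9207.0$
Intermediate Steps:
$H{\left(U \right)} = -25 + U$ ($H{\left(U \right)} = U - 25 = -25 + U$)
$d = - \frac{1}{22385}$ ($d = \frac{1}{-22219 - 166} = \frac{1}{-22385} = - \frac{1}{22385} \approx -4.4673 \cdot 10^{-5}$)
$r{\left(u,p \right)} = -3$
$y = 13443$ ($y = -3 + 13446 = 13443$)
$y - \left(22650 - d\right) = 13443 - \left(22650 - - \frac{1}{22385}\right) = 13443 - \left(22650 + \frac{1}{22385}\right) = 13443 - \frac{507020251}{22385} = - \frac{206098696}{22385}$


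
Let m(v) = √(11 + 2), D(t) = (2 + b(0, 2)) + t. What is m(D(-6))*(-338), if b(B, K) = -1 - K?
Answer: -338*√13 ≈ -1218.7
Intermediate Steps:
D(t) = -1 + t (D(t) = (2 + (-1 - 1*2)) + t = (2 + (-1 - 2)) + t = (2 - 3) + t = -1 + t)
m(v) = √13
m(D(-6))*(-338) = √13*(-338) = -338*√13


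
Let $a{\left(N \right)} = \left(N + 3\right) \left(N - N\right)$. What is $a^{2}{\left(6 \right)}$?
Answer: $0$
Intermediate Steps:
$a{\left(N \right)} = 0$ ($a{\left(N \right)} = \left(3 + N\right) 0 = 0$)
$a^{2}{\left(6 \right)} = 0^{2} = 0$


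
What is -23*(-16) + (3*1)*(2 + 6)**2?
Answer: 560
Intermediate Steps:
-23*(-16) + (3*1)*(2 + 6)**2 = 368 + 3*8**2 = 368 + 3*64 = 368 + 192 = 560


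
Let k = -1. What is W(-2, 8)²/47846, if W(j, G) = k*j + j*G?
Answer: 98/23923 ≈ 0.0040965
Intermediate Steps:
W(j, G) = -j + G*j (W(j, G) = -j + j*G = -j + G*j)
W(-2, 8)²/47846 = (-2*(-1 + 8))²/47846 = (-2*7)²*(1/47846) = (-14)²*(1/47846) = 196*(1/47846) = 98/23923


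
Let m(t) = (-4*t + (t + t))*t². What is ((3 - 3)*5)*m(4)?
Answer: 0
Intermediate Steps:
m(t) = -2*t³ (m(t) = (-4*t + 2*t)*t² = (-2*t)*t² = -2*t³)
((3 - 3)*5)*m(4) = ((3 - 3)*5)*(-2*4³) = (0*5)*(-2*64) = 0*(-128) = 0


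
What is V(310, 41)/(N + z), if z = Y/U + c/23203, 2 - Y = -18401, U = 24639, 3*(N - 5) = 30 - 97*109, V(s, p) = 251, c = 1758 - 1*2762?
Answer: -143496377967/2005879096939 ≈ -0.071538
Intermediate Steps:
c = -1004 (c = 1758 - 2762 = -1004)
N = -10528/3 (N = 5 + (30 - 97*109)/3 = 5 + (30 - 10573)/3 = 5 + (⅓)*(-10543) = 5 - 10543/3 = -10528/3 ≈ -3509.3)
Y = 18403 (Y = 2 - 1*(-18401) = 2 + 18401 = 18403)
z = 402267253/571698717 (z = 18403/24639 - 1004/23203 = 402267253/571698717 ≈ 0.70364)
V(310, 41)/(N + z) = 251/(-10528/3 + 402267253/571698717) = 251/(-2005879096939/571698717) = 251*(-571698717/2005879096939) = -143496377967/2005879096939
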